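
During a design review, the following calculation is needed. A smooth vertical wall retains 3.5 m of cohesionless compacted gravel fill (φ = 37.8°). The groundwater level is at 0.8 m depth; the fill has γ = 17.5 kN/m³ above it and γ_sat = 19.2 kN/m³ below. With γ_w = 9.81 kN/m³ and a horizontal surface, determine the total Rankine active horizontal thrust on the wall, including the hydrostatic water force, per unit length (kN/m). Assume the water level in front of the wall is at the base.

54.4 kN/m

K_a = tan²(45° − φ/2) = 0.2400.
γ' = 19.2 − 9.81 = 9.390 kN/m³. Depth below WT = 2.7 m.
σ'_h at WT = K_a γ d_w = 3.360 kPa; at base = 3.360 + K_a γ' × 2.7 = 9.445 kPa.
P₁ (0–0.8 m) = ½×3.360×0.8 = 1.344. P₂ (0.8–3.5 m) = ½(3.360+9.445)×2.7 = 17.29.
P_w = ½ γ_w h₂² = 0.5×9.81×2.7² = 35.76. Total = 1.344+17.29+35.76 = 54.39 kN/m.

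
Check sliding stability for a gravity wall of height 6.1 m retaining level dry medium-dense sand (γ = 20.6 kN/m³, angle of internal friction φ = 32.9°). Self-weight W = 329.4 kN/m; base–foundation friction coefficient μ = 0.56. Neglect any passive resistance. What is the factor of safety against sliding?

1.63

K_a = tan²(45° − 32.9°/2) = 0.2960.
P_a = ½K_aγH² = 0.5×0.2960×20.6×6.1² = 113.5 kN/m, acting at H/3 = 2.033 m above the base.
FS_sliding = μW / P_a = 0.56×329.4 / 113.5 = 1.626.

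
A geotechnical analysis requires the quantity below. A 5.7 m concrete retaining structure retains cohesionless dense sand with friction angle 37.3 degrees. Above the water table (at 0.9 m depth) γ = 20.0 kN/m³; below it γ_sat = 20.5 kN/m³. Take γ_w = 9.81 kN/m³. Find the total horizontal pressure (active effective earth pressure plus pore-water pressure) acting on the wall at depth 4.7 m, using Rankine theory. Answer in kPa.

K_a = (1 − sin φ)/(1 + sin φ) = 0.2453.
γ' = 20.5 − 9.81 = 10.69 kN/m³.
Effective vertical stress at 4.7 m: σ'_v = 20.0×0.9 + 10.69×3.80 = 58.62 kPa.
σ'_h = K_a σ'_v = 0.2453 × 58.62 = 14.38 kPa; u = γ_w × 3.80 = 37.28 kPa.
Total σ_h = 14.38 + 37.28 = 51.66 kPa.

51.7 kPa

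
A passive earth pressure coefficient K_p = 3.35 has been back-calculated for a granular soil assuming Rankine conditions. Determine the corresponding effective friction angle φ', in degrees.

K_p = (1+sin φ)/(1−sin φ) ⇒ sin φ = (K_p − 1)/(K_p + 1) = 0.5402.
φ = arcsin(0.5402) = 32.70°.

32.7°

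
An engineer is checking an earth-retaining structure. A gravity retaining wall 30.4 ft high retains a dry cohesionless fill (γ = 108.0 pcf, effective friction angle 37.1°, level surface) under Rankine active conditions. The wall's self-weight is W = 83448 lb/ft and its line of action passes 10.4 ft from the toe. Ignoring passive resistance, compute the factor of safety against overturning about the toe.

6.93

K_a = tan²(45° − 37.1°/2) = 0.2475.
P_a = ½K_aγH² = 0.5×0.2475×108.0×30.4² = 12350 lb/ft, acting at H/3 = 10.13 ft above the base.
Overturning moment M_o = P_a × H/3 = 12350 × 10.13 = 125200.
Resisting moment M_r = W × 10.4 = 83448 × 10.4 = 867900.
FS_overturning = M_r/M_o = 867900/125200 = 6.934.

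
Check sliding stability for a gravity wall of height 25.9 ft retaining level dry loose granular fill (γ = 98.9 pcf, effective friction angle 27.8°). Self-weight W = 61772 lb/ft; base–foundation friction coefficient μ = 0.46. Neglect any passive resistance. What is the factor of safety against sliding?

K_a = tan²(45° − 27.8°/2) = 0.3639.
P_a = ½K_aγH² = 0.5×0.3639×98.9×25.9² = 12070 lb/ft, acting at H/3 = 8.633 ft above the base.
FS_sliding = μW / P_a = 0.46×61772 / 12070 = 2.354.

2.35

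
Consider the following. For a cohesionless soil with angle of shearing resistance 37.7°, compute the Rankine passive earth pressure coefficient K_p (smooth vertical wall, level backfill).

K_p = (1 + sin φ)/(1 − sin φ) = tan²(45° + 37.7°/2) = 4.148.

4.15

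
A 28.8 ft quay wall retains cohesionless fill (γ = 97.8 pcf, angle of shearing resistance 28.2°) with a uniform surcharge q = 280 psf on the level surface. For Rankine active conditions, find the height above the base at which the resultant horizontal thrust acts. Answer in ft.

K_a = 0.3582.
Triangular part P₁ = ½K_aγH² = 14530 at H/3 = 9.600 ft; rectangular part P₂ = K_a q H = 2888 at H/2 = 14.40 ft.
ȳ = (P₁·9.600 + P₂·14.40)/(P₁+P₂) = 10.40 ft.

10.4 ft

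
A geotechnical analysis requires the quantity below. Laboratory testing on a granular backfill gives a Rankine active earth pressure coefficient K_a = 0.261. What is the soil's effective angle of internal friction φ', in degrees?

K_a = tan²(45° − φ/2) ⇒ 45° − φ/2 = arctan(√0.261) = 27.06°.
φ = 2(45° − 27.06°) = 35.88°.

35.9°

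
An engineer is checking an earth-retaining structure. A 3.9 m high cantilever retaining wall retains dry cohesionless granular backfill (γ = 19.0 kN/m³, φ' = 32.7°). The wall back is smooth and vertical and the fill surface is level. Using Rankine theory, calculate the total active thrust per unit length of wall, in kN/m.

43.1 kN/m

K_a = tan²(45° − φ/2) = 0.2985.
P_a = ½ K_a γ H² = 0.5 × 0.2985 × 19.0 × 3.9² = 43.13 kN/m.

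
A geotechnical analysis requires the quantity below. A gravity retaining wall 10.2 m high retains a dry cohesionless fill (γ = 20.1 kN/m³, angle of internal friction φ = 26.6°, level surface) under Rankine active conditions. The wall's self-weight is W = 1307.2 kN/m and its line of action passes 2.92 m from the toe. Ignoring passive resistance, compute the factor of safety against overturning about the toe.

K_a = tan²(45° − 26.6°/2) = 0.3814.
P_a = ½K_aγH² = 0.5×0.3814×20.1×10.2² = 398.8 kN/m, acting at H/3 = 3.400 m above the base.
Overturning moment M_o = P_a × H/3 = 398.8 × 3.400 = 1356.
Resisting moment M_r = W × 2.92 = 1307.2 × 2.92 = 3817.
FS_overturning = M_r/M_o = 3817/1356 = 2.815.

2.81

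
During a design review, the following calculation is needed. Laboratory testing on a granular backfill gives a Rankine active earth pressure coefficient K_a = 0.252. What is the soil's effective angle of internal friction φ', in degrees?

36.7°

K_a = tan²(45° − φ/2) ⇒ 45° − φ/2 = arctan(√0.252) = 26.66°.
φ = 2(45° − 26.66°) = 36.69°.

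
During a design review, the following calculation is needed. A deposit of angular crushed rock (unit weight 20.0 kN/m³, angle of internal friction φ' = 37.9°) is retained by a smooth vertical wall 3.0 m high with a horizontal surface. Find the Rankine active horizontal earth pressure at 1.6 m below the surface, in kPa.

K_a = (1 − sin φ)/(1 + sin φ) = 0.2389.
σ_h = K_a γ z = 0.2389 × 20.0 × 1.6 = 7.646 kPa.

7.65 kPa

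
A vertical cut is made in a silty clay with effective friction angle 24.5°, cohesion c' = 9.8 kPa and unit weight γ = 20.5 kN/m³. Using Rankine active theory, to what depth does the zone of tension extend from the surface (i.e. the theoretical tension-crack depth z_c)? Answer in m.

1.49 m

K_a = tan²(45° − 24.5°/2) = 0.4137; √K_a = 0.6432.
The active pressure is zero where K_a γ z = 2c√K_a, so z_c = 2c/(γ√K_a) = 2×9.8/(20.5×0.6432) = 1.486 m.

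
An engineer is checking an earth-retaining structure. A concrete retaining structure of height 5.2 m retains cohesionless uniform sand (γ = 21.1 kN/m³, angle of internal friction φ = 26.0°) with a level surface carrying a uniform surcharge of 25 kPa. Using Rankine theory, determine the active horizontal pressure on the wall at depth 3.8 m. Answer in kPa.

K_a = (1 − sin φ)/(1 + sin φ) = 0.3905.
σ_v = γz + q = 21.1 × 3.8 + 25 = 105.2 kPa.
σ_h = K_a σ_v = 0.3905 × 105.2 = 41.07 kPa.

41.1 kPa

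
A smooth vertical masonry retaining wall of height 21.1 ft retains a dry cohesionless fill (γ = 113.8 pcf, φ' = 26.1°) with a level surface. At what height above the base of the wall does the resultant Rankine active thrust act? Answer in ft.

7.03 ft

K_a = 0.3889.
The pressure distribution is triangular, so the resultant acts at H/3 above the base = 21.1/3 = 7.033 ft.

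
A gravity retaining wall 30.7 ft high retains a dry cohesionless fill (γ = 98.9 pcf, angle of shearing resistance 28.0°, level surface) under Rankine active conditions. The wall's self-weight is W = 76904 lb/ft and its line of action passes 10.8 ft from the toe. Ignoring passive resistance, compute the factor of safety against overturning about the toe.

K_a = tan²(45° − 28.0°/2) = 0.3610.
P_a = ½K_aγH² = 0.5×0.3610×98.9×30.7² = 16830 lb/ft, acting at H/3 = 10.23 ft above the base.
Overturning moment M_o = P_a × H/3 = 16830 × 10.23 = 172200.
Resisting moment M_r = W × 10.8 = 76904 × 10.8 = 830600.
FS_overturning = M_r/M_o = 830600/172200 = 4.824.

4.82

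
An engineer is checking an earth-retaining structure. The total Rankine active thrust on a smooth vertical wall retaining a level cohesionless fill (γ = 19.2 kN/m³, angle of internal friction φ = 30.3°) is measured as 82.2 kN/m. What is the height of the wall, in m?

K_a = 0.3293. P_a = ½ K_a γ H² ⇒ H = √(2P_a/(K_a γ)).
H = √(2×82.2/(0.3293×19.2)) = 5.099 m.

5.10 m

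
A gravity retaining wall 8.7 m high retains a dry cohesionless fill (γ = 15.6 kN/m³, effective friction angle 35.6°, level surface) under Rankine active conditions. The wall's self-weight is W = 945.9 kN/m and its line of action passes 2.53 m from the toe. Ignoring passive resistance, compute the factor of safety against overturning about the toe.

5.29

K_a = tan²(45° − 35.6°/2) = 0.2641.
P_a = ½K_aγH² = 0.5×0.2641×15.6×8.7² = 155.9 kN/m, acting at H/3 = 2.900 m above the base.
Overturning moment M_o = P_a × H/3 = 155.9 × 2.900 = 452.2.
Resisting moment M_r = W × 2.53 = 945.9 × 2.53 = 2393.
FS_overturning = M_r/M_o = 2393/452.2 = 5.292.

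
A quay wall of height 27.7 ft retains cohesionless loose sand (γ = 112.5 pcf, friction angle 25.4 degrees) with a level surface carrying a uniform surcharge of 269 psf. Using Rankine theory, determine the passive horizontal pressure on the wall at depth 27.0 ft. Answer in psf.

K_p = (1 + sin φ)/(1 − sin φ) = 2.502.
σ_v = γz + q = 112.5 × 27.0 + 269 = 3306 psf.
σ_h = K_p σ_v = 2.502 × 3306 = 8274 psf.

8270 psf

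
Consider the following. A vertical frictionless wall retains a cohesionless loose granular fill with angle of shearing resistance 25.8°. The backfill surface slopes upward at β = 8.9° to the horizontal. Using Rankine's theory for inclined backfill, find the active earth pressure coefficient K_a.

0.412

K_a = cos β · (cos β − √(cos²β − cos²φ)) / (cos β + √(cos²β − cos²φ)).
cos β = 0.9880, cos φ = 0.9003, √(cos²β − cos²φ) = 0.4068.
K_a = 0.9880 × (0.9880 − 0.4068)/(0.9880 + 0.4068) = 0.4117.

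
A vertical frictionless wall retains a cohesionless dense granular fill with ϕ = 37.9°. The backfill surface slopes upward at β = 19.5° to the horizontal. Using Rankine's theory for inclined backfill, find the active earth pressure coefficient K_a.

K_a = cos β · (cos β − √(cos²β − cos²φ)) / (cos β + √(cos²β − cos²φ)).
cos β = 0.9426, cos φ = 0.7891, √(cos²β − cos²φ) = 0.5157.
K_a = 0.9426 × (0.9426 − 0.5157)/(0.9426 + 0.5157) = 0.2760.

0.276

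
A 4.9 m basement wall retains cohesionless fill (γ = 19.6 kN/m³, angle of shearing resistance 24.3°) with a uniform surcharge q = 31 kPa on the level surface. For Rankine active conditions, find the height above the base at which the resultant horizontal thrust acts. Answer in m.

1.95 m

K_a = 0.4169.
Triangular part P₁ = ½K_aγH² = 98.10 at H/3 = 1.633 m; rectangular part P₂ = K_a q H = 63.33 at H/2 = 2.450 m.
ȳ = (P₁·1.633 + P₂·2.450)/(P₁+P₂) = 1.954 m.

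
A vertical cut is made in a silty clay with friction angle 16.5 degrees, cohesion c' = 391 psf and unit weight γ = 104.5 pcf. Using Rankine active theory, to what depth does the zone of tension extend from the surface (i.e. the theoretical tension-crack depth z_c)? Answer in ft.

10.0 ft

K_a = tan²(45° − 16.5°/2) = 0.5576; √K_a = 0.7467.
The active pressure is zero where K_a γ z = 2c√K_a, so z_c = 2c/(γ√K_a) = 2×391/(104.5×0.7467) = 10.02 ft.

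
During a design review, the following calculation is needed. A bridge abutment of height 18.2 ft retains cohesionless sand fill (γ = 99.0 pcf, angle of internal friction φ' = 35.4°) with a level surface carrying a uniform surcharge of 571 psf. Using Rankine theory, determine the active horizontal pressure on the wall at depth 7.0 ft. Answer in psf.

337 psf

K_a = (1 − sin φ)/(1 + sin φ) = 0.2664.
σ_v = γz + q = 99.0 × 7.0 + 571 = 1264 psf.
σ_h = K_a σ_v = 0.2664 × 1264 = 336.7 psf.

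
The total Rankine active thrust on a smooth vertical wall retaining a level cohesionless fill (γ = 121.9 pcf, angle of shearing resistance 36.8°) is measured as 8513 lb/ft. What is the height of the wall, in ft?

K_a = 0.2508. P_a = ½ K_a γ H² ⇒ H = √(2P_a/(K_a γ)).
H = √(2×8513/(0.2508×121.9)) = 23.60 ft.

23.6 ft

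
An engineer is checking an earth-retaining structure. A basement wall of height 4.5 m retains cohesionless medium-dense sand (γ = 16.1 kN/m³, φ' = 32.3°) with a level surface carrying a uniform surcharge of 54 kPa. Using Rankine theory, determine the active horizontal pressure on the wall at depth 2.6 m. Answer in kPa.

29.1 kPa

K_a = (1 − sin φ)/(1 + sin φ) = 0.3035.
σ_v = γz + q = 16.1 × 2.6 + 54 = 95.86 kPa.
σ_h = K_a σ_v = 0.3035 × 95.86 = 29.09 kPa.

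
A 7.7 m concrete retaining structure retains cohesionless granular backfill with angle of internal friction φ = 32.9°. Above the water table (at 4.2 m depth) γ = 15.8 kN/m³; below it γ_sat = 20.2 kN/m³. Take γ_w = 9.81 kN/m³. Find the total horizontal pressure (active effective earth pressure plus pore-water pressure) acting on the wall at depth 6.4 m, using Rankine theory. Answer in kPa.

48.0 kPa

K_a = (1 − sin φ)/(1 + sin φ) = 0.2960.
γ' = 20.2 − 9.81 = 10.39 kN/m³.
Effective vertical stress at 6.4 m: σ'_v = 15.8×4.2 + 10.39×2.20 = 89.22 kPa.
σ'_h = K_a σ'_v = 0.2960 × 89.22 = 26.41 kPa; u = γ_w × 2.20 = 21.58 kPa.
Total σ_h = 26.41 + 21.58 = 47.99 kPa.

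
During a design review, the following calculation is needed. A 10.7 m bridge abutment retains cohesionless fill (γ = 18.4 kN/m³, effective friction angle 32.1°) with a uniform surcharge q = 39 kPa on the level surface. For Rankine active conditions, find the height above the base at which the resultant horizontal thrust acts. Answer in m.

4.07 m

K_a = 0.3060.
Triangular part P₁ = ½K_aγH² = 322.3 at H/3 = 3.567 m; rectangular part P₂ = K_a q H = 127.7 at H/2 = 5.350 m.
ȳ = (P₁·3.567 + P₂·5.350)/(P₁+P₂) = 4.073 m.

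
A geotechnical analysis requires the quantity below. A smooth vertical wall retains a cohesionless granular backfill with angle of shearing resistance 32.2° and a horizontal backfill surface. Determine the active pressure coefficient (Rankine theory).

0.305

K_a = tan²(45° − φ/2) = tan²(28.90°) = 0.3047.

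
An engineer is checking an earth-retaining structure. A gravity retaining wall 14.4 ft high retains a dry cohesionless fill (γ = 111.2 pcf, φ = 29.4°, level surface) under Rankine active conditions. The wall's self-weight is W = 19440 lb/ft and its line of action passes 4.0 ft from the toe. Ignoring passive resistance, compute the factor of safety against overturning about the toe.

4.11

K_a = tan²(45° − 29.4°/2) = 0.3415.
P_a = ½K_aγH² = 0.5×0.3415×111.2×14.4² = 3937 lb/ft, acting at H/3 = 4.800 ft above the base.
Overturning moment M_o = P_a × H/3 = 3937 × 4.800 = 18900.
Resisting moment M_r = W × 4.0 = 19440 × 4.0 = 77760.
FS_overturning = M_r/M_o = 77760/18900 = 4.115.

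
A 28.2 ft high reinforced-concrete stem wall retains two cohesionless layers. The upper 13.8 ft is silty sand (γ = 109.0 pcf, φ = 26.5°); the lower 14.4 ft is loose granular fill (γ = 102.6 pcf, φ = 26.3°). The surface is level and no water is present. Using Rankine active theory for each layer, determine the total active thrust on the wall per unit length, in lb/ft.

16400 lb/ft

K_a1 = tan²(45°−26.5°/2) = 0.3829; K_a2 = tan²(45°−26.3°/2) = 0.3859.
Layer 1: σ at base = K_a1 γ₁ h₁ = 576.0 psf; P₁ = ½×576.0×13.8 = 3974.
Layer 2: σ_v at top = γ₁h₁ = 1504; σ_h top = K_a2×1504 = 580.5; σ_h base = K_a2×(1504+102.6×14.4) = 1151.
P₂ = ½(580.5+1151)×14.4 = 12460. Total P_a = 3974+12460 = 16440 lb/ft.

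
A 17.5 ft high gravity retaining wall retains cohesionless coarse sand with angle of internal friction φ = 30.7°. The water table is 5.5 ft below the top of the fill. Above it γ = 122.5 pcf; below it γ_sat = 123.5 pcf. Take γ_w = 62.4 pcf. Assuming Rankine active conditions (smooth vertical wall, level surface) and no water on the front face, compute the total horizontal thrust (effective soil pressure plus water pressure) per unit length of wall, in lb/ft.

9140 lb/ft

K_a = tan²(45° − φ/2) = 0.3240.
γ' = 123.5 − 62.4 = 61.10 pcf. Depth below WT = 12.0 ft.
σ'_h at WT = K_a γ d_w = 218.3 psf; at base = 218.3 + K_a γ' × 12.0 = 455.9 psf.
P₁ (0–5.5 ft) = ½×218.3×5.5 = 600.4. P₂ (5.5–17.5 ft) = ½(218.3+455.9)×12.0 = 4045.
P_w = ½ γ_w h₂² = 0.5×62.4×12.0² = 4493. Total = 600.4+4045+4493 = 9138 lb/ft.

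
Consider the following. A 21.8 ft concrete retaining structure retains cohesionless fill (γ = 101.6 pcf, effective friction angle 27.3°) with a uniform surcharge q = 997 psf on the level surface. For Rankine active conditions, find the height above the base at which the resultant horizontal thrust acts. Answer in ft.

8.99 ft

K_a = 0.3711.
Triangular part P₁ = ½K_aγH² = 8960 at H/3 = 7.267 ft; rectangular part P₂ = K_a q H = 8066 at H/2 = 10.90 ft.
ȳ = (P₁·7.267 + P₂·10.90)/(P₁+P₂) = 8.988 ft.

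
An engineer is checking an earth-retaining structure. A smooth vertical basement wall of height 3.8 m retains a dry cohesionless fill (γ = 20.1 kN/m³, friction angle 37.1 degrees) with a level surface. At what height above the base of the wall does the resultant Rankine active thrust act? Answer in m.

1.27 m

K_a = 0.2475.
The pressure distribution is triangular, so the resultant acts at H/3 above the base = 3.8/3 = 1.267 m.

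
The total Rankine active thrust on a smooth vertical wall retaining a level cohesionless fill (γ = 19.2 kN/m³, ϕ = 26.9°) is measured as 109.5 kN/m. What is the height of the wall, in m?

K_a = 0.3770. P_a = ½ K_a γ H² ⇒ H = √(2P_a/(K_a γ)).
H = √(2×109.5/(0.3770×19.2)) = 5.500 m.

5.50 m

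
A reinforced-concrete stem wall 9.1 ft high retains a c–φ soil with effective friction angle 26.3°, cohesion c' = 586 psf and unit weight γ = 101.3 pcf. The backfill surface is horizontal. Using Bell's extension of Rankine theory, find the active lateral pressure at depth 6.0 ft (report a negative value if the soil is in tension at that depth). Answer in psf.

-494 psf

K_a = (1 − sin φ)/(1 + sin φ) = 0.3859.
σ_a = K_a γ z − 2c√K_a = 0.3859×101.3×6.0 − 2×586×0.6212 = -493.5 psf.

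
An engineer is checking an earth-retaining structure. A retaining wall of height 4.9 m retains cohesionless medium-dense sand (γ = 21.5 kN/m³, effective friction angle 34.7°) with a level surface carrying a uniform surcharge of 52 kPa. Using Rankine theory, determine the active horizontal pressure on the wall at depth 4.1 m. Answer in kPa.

K_a = (1 − sin φ)/(1 + sin φ) = 0.2745.
σ_v = γz + q = 21.5 × 4.1 + 52 = 140.1 kPa.
σ_h = K_a σ_v = 0.2745 × 140.1 = 38.47 kPa.

38.5 kPa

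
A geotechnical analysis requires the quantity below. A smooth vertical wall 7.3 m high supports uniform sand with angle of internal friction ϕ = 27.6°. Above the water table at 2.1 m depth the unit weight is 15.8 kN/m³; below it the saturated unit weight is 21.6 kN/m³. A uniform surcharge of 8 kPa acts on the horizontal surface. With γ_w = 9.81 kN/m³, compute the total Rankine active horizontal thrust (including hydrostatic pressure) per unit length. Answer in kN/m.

K_a = tan²(45° − φ/2) = 0.3668.
γ' = 21.6 − 9.81 = 11.79 kN/m³. h₂ = H − d_w = 5.2 m.
σ'_h: at surface K_a·q = 2.934; at WT K_a(q+γd_w) = 15.10; at base K_a(q+γd_w+γ'h₂) = 37.59 kPa.
P₁ = ½(2.934+15.10)×2.1 = 18.94; P₂ = ½(15.10+37.59)×5.2 = 137.0; P_w = ½γ_w h₂² = 132.6.
Total = 18.94+137.0+132.6 = 288.6 kN/m.

289 kN/m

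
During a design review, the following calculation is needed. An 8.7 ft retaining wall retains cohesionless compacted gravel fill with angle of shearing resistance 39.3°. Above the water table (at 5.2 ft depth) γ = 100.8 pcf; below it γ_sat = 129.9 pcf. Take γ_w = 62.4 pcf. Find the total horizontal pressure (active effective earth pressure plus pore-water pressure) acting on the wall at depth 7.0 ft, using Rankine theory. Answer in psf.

257 psf

K_a = (1 − sin φ)/(1 + sin φ) = 0.2245.
γ' = 129.9 − 62.4 = 67.50 pcf.
Effective vertical stress at 7.0 ft: σ'_v = 100.8×5.2 + 67.50×1.80 = 645.7 psf.
σ'_h = K_a σ'_v = 0.2245 × 645.7 = 144.9 psf; u = γ_w × 1.80 = 112.3 psf.
Total σ_h = 144.9 + 112.3 = 257.2 psf.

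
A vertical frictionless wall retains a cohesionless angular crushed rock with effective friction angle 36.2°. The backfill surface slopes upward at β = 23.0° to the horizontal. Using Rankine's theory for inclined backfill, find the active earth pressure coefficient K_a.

0.322

K_a = cos β · (cos β − √(cos²β − cos²φ)) / (cos β + √(cos²β − cos²φ)).
cos β = 0.9205, cos φ = 0.8070, √(cos²β − cos²φ) = 0.4429.
K_a = 0.9205 × (0.9205 − 0.4429)/(0.9205 + 0.4429) = 0.3225.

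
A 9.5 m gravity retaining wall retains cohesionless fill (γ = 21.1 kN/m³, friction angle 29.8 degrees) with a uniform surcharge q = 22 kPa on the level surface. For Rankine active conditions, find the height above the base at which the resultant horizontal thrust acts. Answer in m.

K_a = 0.3360.
Triangular part P₁ = ½K_aγH² = 319.9 at H/3 = 3.167 m; rectangular part P₂ = K_a q H = 70.23 at H/2 = 4.750 m.
ȳ = (P₁·3.167 + P₂·4.750)/(P₁+P₂) = 3.452 m.

3.45 m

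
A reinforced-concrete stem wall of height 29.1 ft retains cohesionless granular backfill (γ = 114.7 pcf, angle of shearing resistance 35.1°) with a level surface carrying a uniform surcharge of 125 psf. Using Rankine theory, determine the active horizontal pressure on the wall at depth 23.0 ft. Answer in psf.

746 psf

K_a = (1 − sin φ)/(1 + sin φ) = 0.2698.
σ_v = γz + q = 114.7 × 23.0 + 125 = 2763 psf.
σ_h = K_a σ_v = 0.2698 × 2763 = 745.6 psf.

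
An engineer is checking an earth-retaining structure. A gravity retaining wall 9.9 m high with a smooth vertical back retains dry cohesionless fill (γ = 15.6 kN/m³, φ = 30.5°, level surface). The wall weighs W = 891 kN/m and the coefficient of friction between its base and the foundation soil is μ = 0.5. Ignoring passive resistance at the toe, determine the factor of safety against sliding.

K_a = tan²(45° − 30.5°/2) = 0.3267.
P_a = ½K_aγH² = 0.5×0.3267×15.6×9.9² = 249.7 kN/m, acting at H/3 = 3.300 m above the base.
FS_sliding = μW / P_a = 0.5×891 / 249.7 = 1.784.

1.78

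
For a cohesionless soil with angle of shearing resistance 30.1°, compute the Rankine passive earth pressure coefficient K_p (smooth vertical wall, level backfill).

3.01

K_p = (1 + sin φ)/(1 − sin φ) = tan²(45° + 30.1°/2) = 3.012.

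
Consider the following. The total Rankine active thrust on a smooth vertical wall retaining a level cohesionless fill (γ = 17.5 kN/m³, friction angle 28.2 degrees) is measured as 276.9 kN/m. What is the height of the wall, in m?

K_a = 0.3582. P_a = ½ K_a γ H² ⇒ H = √(2P_a/(K_a γ)).
H = √(2×276.9/(0.3582×17.5)) = 9.399 m.

9.40 m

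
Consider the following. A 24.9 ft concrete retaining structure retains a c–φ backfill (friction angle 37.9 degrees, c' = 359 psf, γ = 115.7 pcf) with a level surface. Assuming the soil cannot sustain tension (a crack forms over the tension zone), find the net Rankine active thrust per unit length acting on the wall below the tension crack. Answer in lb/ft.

2060 lb/ft

K_a = 0.2389; √K_a = 0.4888.
Tension-crack depth z_c = 2c/(γ√K_a) = 2×359/(115.7×0.4888) = 12.70 ft.
σ_a at base = K_a γ H − 2c√K_a = 0.2389×115.7×24.9 − 2×359×0.4888 = 337.4 psf.
P_a = ½ × 337.4 × (H − z_c) = 0.5×337.4×12.20 = 2059 lb/ft.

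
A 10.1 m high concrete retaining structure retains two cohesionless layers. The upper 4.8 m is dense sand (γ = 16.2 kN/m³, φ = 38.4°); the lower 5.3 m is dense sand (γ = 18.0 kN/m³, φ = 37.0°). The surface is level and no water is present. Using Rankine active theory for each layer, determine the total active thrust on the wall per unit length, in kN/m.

209 kN/m

K_a1 = tan²(45°−38.4°/2) = 0.2337; K_a2 = tan²(45°−37.0°/2) = 0.2486.
Layer 1: σ at base = K_a1 γ₁ h₁ = 18.17 kPa; P₁ = ½×18.17×4.8 = 43.61.
Layer 2: σ_v at top = γ₁h₁ = 77.76; σ_h top = K_a2×77.76 = 19.33; σ_h base = K_a2×(77.76+18.0×5.3) = 43.04.
P₂ = ½(19.33+43.04)×5.3 = 165.3. Total P_a = 43.61+165.3 = 208.9 kN/m.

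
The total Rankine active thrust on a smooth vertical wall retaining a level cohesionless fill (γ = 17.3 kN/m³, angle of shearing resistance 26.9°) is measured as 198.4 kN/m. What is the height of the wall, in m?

K_a = 0.3770. P_a = ½ K_a γ H² ⇒ H = √(2P_a/(K_a γ)).
H = √(2×198.4/(0.3770×17.3)) = 7.800 m.

7.80 m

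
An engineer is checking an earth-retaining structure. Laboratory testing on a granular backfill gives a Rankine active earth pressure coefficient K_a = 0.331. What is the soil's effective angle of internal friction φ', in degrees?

30.2°

K_a = tan²(45° − φ/2) ⇒ 45° − φ/2 = arctan(√0.331) = 29.91°.
φ = 2(45° − 29.91°) = 30.17°.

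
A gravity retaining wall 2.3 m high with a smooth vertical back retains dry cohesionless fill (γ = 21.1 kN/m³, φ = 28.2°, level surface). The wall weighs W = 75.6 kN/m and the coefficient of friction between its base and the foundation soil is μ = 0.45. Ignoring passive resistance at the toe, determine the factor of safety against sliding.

1.70

K_a = tan²(45° − 28.2°/2) = 0.3582.
P_a = ½K_aγH² = 0.5×0.3582×21.1×2.3² = 19.99 kN/m, acting at H/3 = 0.7667 m above the base.
FS_sliding = μW / P_a = 0.45×75.6 / 19.99 = 1.702.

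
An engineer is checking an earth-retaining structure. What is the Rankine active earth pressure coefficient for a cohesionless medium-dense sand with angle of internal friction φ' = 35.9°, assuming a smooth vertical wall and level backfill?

K_a = (1 − sin φ)/(1 + sin φ) = (1 − sin 35.9°)/(1 + sin 35.9°) = 0.2607.

0.261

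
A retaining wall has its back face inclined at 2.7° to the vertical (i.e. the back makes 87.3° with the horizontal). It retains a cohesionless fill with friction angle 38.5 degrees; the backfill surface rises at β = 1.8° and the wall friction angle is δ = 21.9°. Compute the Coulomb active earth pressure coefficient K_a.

K_a = sin²(α+φ) / [sin²α · sin(α−δ) · (1 + √{sin(φ+δ)sin(φ−β) / (sin(α−δ)sin(α+β))})²].
With α = 87.3°, φ = 38.5°, δ = 21.9°, β = 1.8°: K_a = 0.2351.

0.235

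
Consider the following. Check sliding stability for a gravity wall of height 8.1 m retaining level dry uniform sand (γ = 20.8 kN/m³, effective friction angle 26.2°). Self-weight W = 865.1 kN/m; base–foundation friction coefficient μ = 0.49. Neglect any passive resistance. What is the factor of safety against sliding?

K_a = tan²(45° − 26.2°/2) = 0.3874.
P_a = ½K_aγH² = 0.5×0.3874×20.8×8.1² = 264.4 kN/m, acting at H/3 = 2.700 m above the base.
FS_sliding = μW / P_a = 0.49×865.1 / 264.4 = 1.603.

1.60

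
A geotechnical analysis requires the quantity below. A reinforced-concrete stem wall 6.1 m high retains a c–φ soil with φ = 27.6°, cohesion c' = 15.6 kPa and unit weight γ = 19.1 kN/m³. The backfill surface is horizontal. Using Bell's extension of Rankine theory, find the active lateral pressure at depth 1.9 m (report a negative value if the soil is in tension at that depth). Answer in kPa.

-5.59 kPa

K_a = (1 − sin φ)/(1 + sin φ) = 0.3668.
σ_a = K_a γ z − 2c√K_a = 0.3668×19.1×1.9 − 2×15.6×0.6056 = -5.585 kPa.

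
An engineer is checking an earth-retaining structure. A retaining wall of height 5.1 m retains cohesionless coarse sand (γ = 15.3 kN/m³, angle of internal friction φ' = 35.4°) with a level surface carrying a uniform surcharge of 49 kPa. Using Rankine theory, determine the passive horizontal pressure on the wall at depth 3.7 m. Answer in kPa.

396 kPa

K_p = (1 + sin φ)/(1 − sin φ) = 3.754.
σ_v = γz + q = 15.3 × 3.7 + 49 = 105.6 kPa.
σ_h = K_p σ_v = 3.754 × 105.6 = 396.4 kPa.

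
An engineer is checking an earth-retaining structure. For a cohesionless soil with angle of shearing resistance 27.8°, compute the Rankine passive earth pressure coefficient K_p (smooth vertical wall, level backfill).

2.75

K_p = (1 + sin φ)/(1 − sin φ) = tan²(45° + 27.8°/2) = 2.748.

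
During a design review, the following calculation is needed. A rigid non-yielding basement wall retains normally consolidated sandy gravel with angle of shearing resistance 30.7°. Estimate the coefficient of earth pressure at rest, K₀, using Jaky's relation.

K₀ = 1 − sin φ' = 1 − sin 30.7° = 0.4895.

0.489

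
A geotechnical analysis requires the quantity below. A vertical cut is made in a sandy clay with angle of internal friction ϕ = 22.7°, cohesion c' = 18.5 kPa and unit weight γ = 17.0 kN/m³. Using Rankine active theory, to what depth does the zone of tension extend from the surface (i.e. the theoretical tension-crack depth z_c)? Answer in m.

K_a = tan²(45° − 22.7°/2) = 0.4431; √K_a = 0.6657.
The active pressure is zero where K_a γ z = 2c√K_a, so z_c = 2c/(γ√K_a) = 2×18.5/(17.0×0.6657) = 3.270 m.

3.27 m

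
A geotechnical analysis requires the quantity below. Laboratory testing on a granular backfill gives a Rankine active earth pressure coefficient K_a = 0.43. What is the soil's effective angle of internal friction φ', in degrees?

23.5°

K_a = tan²(45° − φ/2) ⇒ 45° − φ/2 = arctan(√0.43) = 33.25°.
φ = 2(45° − 33.25°) = 23.49°.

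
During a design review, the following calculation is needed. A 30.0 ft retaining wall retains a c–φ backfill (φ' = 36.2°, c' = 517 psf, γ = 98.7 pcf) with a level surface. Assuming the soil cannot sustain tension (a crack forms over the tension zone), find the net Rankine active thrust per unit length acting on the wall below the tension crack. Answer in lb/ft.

1110 lb/ft

K_a = 0.2574; √K_a = 0.5073.
Tension-crack depth z_c = 2c/(γ√K_a) = 2×517/(98.7×0.5073) = 20.65 ft.
σ_a at base = K_a γ H − 2c√K_a = 0.2574×98.7×30.0 − 2×517×0.5073 = 237.5 psf.
P_a = ½ × 237.5 × (H − z_c) = 0.5×237.5×9.350 = 1110 lb/ft.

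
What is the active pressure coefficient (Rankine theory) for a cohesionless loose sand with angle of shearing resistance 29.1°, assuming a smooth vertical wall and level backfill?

K_a = tan²(45° − φ/2) = tan²(30.45°) = 0.3456.

0.346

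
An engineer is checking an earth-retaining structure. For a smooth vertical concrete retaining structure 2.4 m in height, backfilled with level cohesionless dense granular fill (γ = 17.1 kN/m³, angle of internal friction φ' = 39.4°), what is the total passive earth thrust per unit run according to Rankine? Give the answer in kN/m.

220 kN/m

K_p = tan²(45° + φ/2) = 4.475.
P_p = ½ K_p γ H² = 0.5 × 4.475 × 17.1 × 2.4² = 220.4 kN/m.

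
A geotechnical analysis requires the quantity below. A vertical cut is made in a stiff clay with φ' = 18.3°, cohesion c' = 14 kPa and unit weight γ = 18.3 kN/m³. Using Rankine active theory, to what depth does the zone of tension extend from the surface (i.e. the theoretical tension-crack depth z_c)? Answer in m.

2.12 m

K_a = tan²(45° − 18.3°/2) = 0.5221; √K_a = 0.7226.
The active pressure is zero where K_a γ z = 2c√K_a, so z_c = 2c/(γ√K_a) = 2×14/(18.3×0.7226) = 2.118 m.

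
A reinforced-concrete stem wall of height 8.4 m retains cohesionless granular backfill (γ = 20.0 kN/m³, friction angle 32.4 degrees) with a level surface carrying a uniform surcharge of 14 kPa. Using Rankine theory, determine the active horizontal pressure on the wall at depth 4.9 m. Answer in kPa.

33.8 kPa

K_a = (1 − sin φ)/(1 + sin φ) = 0.3022.
σ_v = γz + q = 20.0 × 4.9 + 14 = 112.0 kPa.
σ_h = K_a σ_v = 0.3022 × 112.0 = 33.85 kPa.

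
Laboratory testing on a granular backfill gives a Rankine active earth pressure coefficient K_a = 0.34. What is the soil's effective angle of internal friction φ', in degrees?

K_a = tan²(45° − φ/2) ⇒ 45° − φ/2 = arctan(√0.34) = 30.25°.
φ = 2(45° − 30.25°) = 29.51°.

29.5°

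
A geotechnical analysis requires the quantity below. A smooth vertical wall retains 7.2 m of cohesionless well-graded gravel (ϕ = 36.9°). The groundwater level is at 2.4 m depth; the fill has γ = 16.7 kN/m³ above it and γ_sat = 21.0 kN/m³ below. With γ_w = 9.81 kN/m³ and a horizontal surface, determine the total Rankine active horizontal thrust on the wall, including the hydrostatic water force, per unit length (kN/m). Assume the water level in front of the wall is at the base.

K_a = tan²(45° − φ/2) = 0.2497.
γ' = 21.0 − 9.81 = 11.19 kN/m³. Depth below WT = 4.8 m.
σ'_h at WT = K_a γ d_w = 10.01 kPa; at base = 10.01 + K_a γ' × 4.8 = 23.42 kPa.
P₁ (0–2.4 m) = ½×10.01×2.4 = 12.01. P₂ (2.4–7.2 m) = ½(10.01+23.42)×4.8 = 80.22.
P_w = ½ γ_w h₂² = 0.5×9.81×4.8² = 113.0. Total = 12.01+80.22+113.0 = 205.2 kN/m.

205 kN/m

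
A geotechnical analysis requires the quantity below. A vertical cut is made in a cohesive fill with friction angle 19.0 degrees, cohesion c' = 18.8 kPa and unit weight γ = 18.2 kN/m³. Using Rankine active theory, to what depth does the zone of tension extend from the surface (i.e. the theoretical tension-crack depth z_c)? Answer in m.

K_a = tan²(45° − 19.0°/2) = 0.5088; √K_a = 0.7133.
The active pressure is zero where K_a γ z = 2c√K_a, so z_c = 2c/(γ√K_a) = 2×18.8/(18.2×0.7133) = 2.896 m.

2.90 m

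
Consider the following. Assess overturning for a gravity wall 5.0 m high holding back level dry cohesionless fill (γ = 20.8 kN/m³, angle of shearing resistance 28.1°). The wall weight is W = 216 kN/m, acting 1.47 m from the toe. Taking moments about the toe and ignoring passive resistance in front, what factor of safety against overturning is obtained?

2.04

K_a = tan²(45° − 28.1°/2) = 0.3596.
P_a = ½K_aγH² = 0.5×0.3596×20.8×5.0² = 93.50 kN/m, acting at H/3 = 1.667 m above the base.
Overturning moment M_o = P_a × H/3 = 93.50 × 1.667 = 155.8.
Resisting moment M_r = W × 1.47 = 216 × 1.47 = 317.5.
FS_overturning = M_r/M_o = 317.5/155.8 = 2.038.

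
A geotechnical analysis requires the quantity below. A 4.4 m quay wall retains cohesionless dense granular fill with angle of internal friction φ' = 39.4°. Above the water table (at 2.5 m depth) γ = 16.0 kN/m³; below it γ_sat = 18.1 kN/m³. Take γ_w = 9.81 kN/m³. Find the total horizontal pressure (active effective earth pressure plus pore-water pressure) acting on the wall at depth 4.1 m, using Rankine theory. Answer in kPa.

27.6 kPa

K_a = (1 − sin φ)/(1 + sin φ) = 0.2234.
γ' = 18.1 − 9.81 = 8.290 kN/m³.
Effective vertical stress at 4.1 m: σ'_v = 16.0×2.5 + 8.290×1.60 = 53.26 kPa.
σ'_h = K_a σ'_v = 0.2234 × 53.26 = 11.90 kPa; u = γ_w × 1.60 = 15.70 kPa.
Total σ_h = 11.90 + 15.70 = 27.60 kPa.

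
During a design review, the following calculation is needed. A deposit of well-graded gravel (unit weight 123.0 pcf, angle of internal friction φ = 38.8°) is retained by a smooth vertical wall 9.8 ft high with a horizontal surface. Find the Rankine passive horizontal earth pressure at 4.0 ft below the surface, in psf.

K_p = (1 + sin φ)/(1 − sin φ) = 4.356.
σ_h = K_p γ z = 4.356 × 123.0 × 4.0 = 2143 psf.

2140 psf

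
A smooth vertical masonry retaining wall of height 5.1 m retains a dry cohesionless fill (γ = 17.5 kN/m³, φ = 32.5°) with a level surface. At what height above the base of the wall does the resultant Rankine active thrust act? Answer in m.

K_a = 0.3010.
The pressure distribution is triangular, so the resultant acts at H/3 above the base = 5.1/3 = 1.700 m.

1.70 m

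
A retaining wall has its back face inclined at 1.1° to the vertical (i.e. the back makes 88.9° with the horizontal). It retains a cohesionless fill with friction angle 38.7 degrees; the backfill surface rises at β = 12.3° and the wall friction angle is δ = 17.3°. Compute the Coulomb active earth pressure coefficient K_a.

0.249

K_a = sin²(α+φ) / [sin²α · sin(α−δ) · (1 + √{sin(φ+δ)sin(φ−β) / (sin(α−δ)sin(α+β))})²].
With α = 88.9°, φ = 38.7°, δ = 17.3°, β = 12.3°: K_a = 0.2493.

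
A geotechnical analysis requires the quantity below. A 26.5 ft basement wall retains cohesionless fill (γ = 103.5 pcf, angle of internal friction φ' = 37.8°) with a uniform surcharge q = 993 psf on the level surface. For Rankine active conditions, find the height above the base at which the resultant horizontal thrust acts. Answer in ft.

10.7 ft

K_a = 0.2400.
Triangular part P₁ = ½K_aγH² = 8722 at H/3 = 8.833 ft; rectangular part P₂ = K_a q H = 6315 at H/2 = 13.25 ft.
ȳ = (P₁·8.833 + P₂·13.25)/(P₁+P₂) = 10.69 ft.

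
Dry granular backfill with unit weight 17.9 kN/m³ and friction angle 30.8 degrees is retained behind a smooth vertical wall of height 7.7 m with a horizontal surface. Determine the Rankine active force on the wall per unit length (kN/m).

K_a = tan²(45° − φ/2) = 0.3227.
P_a = ½ K_a γ H² = 0.5 × 0.3227 × 17.9 × 7.7² = 171.2 kN/m.

171 kN/m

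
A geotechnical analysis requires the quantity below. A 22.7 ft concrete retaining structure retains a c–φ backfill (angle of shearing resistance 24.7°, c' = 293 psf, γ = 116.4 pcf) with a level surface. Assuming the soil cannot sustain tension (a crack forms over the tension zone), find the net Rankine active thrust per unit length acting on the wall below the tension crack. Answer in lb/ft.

K_a = 0.4106; √K_a = 0.6408.
Tension-crack depth z_c = 2c/(γ√K_a) = 2×293/(116.4×0.6408) = 7.857 ft.
σ_a at base = K_a γ H − 2c√K_a = 0.4106×116.4×22.7 − 2×293×0.6408 = 709.4 psf.
P_a = ½ × 709.4 × (H − z_c) = 0.5×709.4×14.84 = 5265 lb/ft.

5260 lb/ft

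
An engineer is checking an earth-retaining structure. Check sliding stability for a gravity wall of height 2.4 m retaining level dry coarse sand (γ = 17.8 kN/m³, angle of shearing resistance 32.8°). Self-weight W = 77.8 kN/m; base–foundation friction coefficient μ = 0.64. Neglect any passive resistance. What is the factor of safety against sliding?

3.27

K_a = tan²(45° − 32.8°/2) = 0.2973.
P_a = ½K_aγH² = 0.5×0.2973×17.8×2.4² = 15.24 kN/m, acting at H/3 = 0.8000 m above the base.
FS_sliding = μW / P_a = 0.64×77.8 / 15.24 = 3.267.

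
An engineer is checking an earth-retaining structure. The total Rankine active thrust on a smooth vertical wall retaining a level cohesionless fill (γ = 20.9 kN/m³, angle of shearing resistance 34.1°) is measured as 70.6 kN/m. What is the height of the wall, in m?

4.90 m

K_a = 0.2815. P_a = ½ K_a γ H² ⇒ H = √(2P_a/(K_a γ)).
H = √(2×70.6/(0.2815×20.9)) = 4.899 m.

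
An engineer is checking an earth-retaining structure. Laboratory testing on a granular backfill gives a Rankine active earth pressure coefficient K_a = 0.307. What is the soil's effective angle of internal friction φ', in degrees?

32.0°

K_a = tan²(45° − φ/2) ⇒ 45° − φ/2 = arctan(√0.307) = 28.99°.
φ = 2(45° − 28.99°) = 32.02°.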